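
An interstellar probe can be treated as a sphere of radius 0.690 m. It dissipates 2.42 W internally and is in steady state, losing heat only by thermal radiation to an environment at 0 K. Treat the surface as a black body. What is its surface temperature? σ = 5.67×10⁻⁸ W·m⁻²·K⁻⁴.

T ≈ 51.7 K

Steady state: internal power = radiated power, P = εσA T⁴.
Radiating area A = 4πr² = 5.983 m².
T⁴ = P/(εσA) = 2.42/(1.0·5.67×10⁻⁸·5.983) = 7.134×10⁶ K⁴.
T = (7.134×10⁶)^(1/4).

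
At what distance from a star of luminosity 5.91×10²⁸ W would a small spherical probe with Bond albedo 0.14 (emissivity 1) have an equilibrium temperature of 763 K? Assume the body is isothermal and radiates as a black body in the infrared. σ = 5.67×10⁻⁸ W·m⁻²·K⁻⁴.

For an isothermal black-emitting sphere, (1−a)S·πr² = σ·4πr²·T⁴ ⇒ S = 4σT⁴/(1−a).
S = 4·5.67×10⁻⁸·(763)⁴/0.860 = 89380 W/m².
Flux falls as S = L/(4πd²), so d = √(L/(4πS)) = √(5.91×10²⁸/(4π·89380)).

d ≈ 2.29×10¹¹ m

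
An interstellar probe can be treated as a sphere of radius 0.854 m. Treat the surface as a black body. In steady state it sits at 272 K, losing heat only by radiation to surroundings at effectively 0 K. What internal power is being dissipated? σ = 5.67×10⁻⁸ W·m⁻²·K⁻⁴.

Steady state: P = εσA T⁴.
A = 4πr² = 9.165 m²; T⁴ = (272)⁴ = 5.474×10⁹ K⁴.
P = 1.0 × 5.67×10⁻⁸ × 9.165 × 5.474×10⁹.

P ≈ 2840 W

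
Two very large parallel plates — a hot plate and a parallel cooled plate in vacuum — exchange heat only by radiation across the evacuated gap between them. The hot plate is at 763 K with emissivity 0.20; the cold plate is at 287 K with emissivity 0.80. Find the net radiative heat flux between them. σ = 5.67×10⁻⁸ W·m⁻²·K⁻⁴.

For two infinite grey parallel plates, q = σ(T₁⁴ − T₂⁴)/(1/ε₁ + 1/ε₂ − 1).
T₁⁴ − T₂⁴ = 3.389×10¹¹ − 6.785×10⁹ = 3.321×10¹¹ K⁴.
1/ε₁ + 1/ε₂ − 1 = 5.000 + 1.250 − 1 = 5.250.
q = 5.67×10⁻⁸ × 3.321×10¹¹ / 5.250.

q ≈ 3590 W/m²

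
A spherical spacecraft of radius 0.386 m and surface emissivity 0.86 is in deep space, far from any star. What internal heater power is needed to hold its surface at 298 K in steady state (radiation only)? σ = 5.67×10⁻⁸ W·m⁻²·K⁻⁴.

P = εσ·4πr²·T⁴.
4πr² = 1.872 m²; T⁴ = 7.886×10⁹ K⁴.
P = 0.86·5.67×10⁻⁸·1.872·7.886×10⁹.

P ≈ 720 W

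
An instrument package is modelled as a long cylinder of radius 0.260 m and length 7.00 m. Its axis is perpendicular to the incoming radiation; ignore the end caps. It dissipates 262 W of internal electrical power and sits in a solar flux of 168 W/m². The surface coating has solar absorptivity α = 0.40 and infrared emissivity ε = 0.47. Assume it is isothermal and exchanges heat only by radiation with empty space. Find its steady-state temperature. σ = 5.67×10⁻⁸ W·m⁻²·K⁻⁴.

T ≈ 202 K

At steady state, absorbed solar power + internal power = radiated power.
Absorbed: α·S·A_cross = 0.40·168·3.640 = 244.6 W (cross-section 2rL).
Total input = 244.6 + 262 = 506.6 W.
Radiated: εσ·A_surf·T⁴ with A_surf = 2πrL = 11.44 m².
T⁴ = 506.6/(0.47·5.67×10⁻⁸·11.44) = 1.662×10⁹ K⁴.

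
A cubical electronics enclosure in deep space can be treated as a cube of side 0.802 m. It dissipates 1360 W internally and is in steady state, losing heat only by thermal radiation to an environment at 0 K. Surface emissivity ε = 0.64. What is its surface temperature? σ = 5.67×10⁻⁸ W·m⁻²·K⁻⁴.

Steady state: internal power = radiated power, P = εσA T⁴.
Radiating area A = 6L² = 3.859 m².
T⁴ = P/(εσA) = 1360/(0.64·5.67×10⁻⁸·3.859) = 9.711×10⁹ K⁴.
T = (9.711×10⁹)^(1/4).

T ≈ 314 K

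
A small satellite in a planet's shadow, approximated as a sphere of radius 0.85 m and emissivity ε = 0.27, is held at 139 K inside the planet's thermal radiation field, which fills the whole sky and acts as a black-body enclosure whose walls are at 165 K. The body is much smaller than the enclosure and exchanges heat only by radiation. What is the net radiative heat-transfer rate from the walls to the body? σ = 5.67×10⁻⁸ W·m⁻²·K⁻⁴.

P_net ≈ 51.1 W

For a small grey body in a large enclosure: P_net = εσA(T_body⁴ − T_wall⁴).
A = 4πr² = 9.079 m²; T_body⁴ − T_wall⁴ = 3.733×10⁸ − 7.412×10⁸ = -3.679×10⁸ K⁴.
|P_net| = 0.27·5.67×10⁻⁸·9.079·3.679×10⁸.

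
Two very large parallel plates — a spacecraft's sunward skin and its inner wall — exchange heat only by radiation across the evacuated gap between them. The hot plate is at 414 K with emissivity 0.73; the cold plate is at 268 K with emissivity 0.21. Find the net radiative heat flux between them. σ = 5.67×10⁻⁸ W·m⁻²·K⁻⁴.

q ≈ 268 W/m²

For two infinite grey parallel plates, q = σ(T₁⁴ − T₂⁴)/(1/ε₁ + 1/ε₂ − 1).
T₁⁴ − T₂⁴ = 2.938×10¹⁰ − 5.159×10⁹ = 2.422×10¹⁰ K⁴.
1/ε₁ + 1/ε₂ − 1 = 1.370 + 4.762 − 1 = 5.132.
q = 5.67×10⁻⁸ × 2.422×10¹⁰ / 5.132.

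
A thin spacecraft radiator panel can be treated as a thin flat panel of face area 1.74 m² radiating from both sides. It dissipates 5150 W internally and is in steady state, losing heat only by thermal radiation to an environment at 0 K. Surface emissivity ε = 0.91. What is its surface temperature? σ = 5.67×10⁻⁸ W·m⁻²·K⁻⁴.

T ≈ 412 K

Steady state: internal power = radiated power, P = εσA T⁴.
Radiating area A = 2·1.74 = 3.480 m².
T⁴ = P/(εσA) = 5150/(0.91·5.67×10⁻⁸·3.480) = 2.868×10¹⁰ K⁴.
T = (2.868×10¹⁰)^(1/4).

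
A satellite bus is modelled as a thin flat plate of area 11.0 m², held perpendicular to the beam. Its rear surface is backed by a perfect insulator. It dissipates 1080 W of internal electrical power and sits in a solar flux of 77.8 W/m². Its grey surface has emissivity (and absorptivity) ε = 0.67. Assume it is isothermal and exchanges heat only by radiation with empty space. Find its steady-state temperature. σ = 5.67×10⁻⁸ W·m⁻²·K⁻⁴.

T ≈ 251 K

At steady state, absorbed solar power + internal power = radiated power.
Absorbed: α·S·A_cross = 0.67·77.8·11.00 = 573.4 W (cross-section A).
Total input = 573.4 + 1080 = 1653 W.
Radiated: εσ·A_surf·T⁴ with A_surf = A = 11.00 m².
T⁴ = 1653/(0.67·5.67×10⁻⁸·11.00) = 3.957×10⁹ K⁴.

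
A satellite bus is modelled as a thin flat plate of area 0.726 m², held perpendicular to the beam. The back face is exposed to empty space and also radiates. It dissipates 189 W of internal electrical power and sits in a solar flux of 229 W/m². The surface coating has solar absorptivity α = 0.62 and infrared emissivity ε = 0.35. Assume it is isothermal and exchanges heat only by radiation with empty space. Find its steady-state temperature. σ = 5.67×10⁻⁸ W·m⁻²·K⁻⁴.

T ≈ 317 K

At steady state, absorbed solar power + internal power = radiated power.
Absorbed: α·S·A_cross = 0.62·229·0.7260 = 103.1 W (cross-section A).
Total input = 103.1 + 189 = 292.1 W.
Radiated: εσ·A_surf·T⁴ with A_surf = 2A = 1.452 m².
T⁴ = 292.1/(0.35·5.67×10⁻⁸·1.452) = 1.014×10¹⁰ K⁴.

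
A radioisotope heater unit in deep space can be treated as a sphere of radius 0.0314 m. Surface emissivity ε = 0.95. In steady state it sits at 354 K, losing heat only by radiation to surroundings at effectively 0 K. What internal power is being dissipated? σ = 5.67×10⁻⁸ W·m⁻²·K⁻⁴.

P ≈ 10.5 W

Steady state: P = εσA T⁴.
A = 4πr² = 0.01239 m²; T⁴ = (354)⁴ = 1.570×10¹⁰ K⁴.
P = 0.95 × 5.67×10⁻⁸ × 0.01239 × 1.570×10¹⁰.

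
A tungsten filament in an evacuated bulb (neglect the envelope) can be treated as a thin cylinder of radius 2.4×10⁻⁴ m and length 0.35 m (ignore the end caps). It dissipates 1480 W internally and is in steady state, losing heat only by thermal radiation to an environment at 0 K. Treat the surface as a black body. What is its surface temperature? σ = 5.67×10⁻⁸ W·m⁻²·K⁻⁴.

T ≈ 2650 K

Steady state: internal power = radiated power, P = εσA T⁴.
Radiating area A = 2πrL = 5.278×10⁻⁴ m².
T⁴ = P/(εσA) = 1480/(1.0·5.67×10⁻⁸·5.278×10⁻⁴) = 4.946×10¹³ K⁴.
T = (4.946×10¹³)^(1/4).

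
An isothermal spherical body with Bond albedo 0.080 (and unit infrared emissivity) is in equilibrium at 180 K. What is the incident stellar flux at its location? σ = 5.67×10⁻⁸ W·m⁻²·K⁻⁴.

S ≈ 259 W/m²

(1−a)S·πr² = σ·4πr²·T⁴ ⇒ S = 4σT⁴/(1−a).
S = 4·5.67×10⁻⁸·1.050×10⁹/0.920.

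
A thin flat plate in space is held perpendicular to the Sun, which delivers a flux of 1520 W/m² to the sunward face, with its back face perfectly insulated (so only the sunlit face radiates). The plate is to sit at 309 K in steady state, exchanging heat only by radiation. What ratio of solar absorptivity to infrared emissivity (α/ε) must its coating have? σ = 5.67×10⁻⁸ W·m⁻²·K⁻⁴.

α/ε ≈ 0.340

Balance: αS·A = εσ·1A·T⁴ ⇒ α/ε = σT⁴/S.
α/ε = 5.67×10⁻⁸·(309)⁴/1520 = 5.67×10⁻⁸·9.117×10⁹/1520.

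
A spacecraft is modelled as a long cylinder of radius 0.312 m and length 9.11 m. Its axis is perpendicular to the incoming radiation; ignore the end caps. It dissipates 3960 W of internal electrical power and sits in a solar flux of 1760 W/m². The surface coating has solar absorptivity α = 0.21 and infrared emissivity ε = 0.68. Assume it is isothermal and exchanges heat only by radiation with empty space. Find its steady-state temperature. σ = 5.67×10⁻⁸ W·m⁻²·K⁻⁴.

At steady state, absorbed solar power + internal power = radiated power.
Absorbed: α·S·A_cross = 0.21·1760·5.685 = 2101 W (cross-section 2rL).
Total input = 2101 + 3960 = 6061 W.
Radiated: εσ·A_surf·T⁴ with A_surf = 2πrL = 17.86 m².
T⁴ = 6061/(0.68·5.67×10⁻⁸·17.86) = 8.802×10⁹ K⁴.

T ≈ 306 K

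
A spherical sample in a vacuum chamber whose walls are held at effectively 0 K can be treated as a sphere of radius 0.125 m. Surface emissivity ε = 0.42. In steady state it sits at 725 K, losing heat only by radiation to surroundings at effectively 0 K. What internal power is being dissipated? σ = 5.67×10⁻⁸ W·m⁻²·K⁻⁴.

P ≈ 1290 W

Steady state: P = εσA T⁴.
A = 4πr² = 0.1963 m²; T⁴ = (725)⁴ = 2.763×10¹¹ K⁴.
P = 0.42 × 5.67×10⁻⁸ × 0.1963 × 2.763×10¹¹.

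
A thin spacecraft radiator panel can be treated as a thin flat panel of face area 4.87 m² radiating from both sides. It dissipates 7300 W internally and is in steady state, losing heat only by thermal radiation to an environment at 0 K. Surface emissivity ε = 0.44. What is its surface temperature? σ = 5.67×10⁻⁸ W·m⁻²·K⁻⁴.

T ≈ 416 K

Steady state: internal power = radiated power, P = εσA T⁴.
Radiating area A = 2·4.87 = 9.740 m².
T⁴ = P/(εσA) = 7300/(0.44·5.67×10⁻⁸·9.740) = 3.004×10¹⁰ K⁴.
T = (3.004×10¹⁰)^(1/4).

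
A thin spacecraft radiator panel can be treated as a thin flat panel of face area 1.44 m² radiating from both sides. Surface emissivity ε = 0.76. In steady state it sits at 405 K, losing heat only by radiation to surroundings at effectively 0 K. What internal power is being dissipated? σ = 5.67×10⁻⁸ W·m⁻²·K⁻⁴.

Steady state: P = εσA T⁴.
A = 2·1.44 = 2.880 m²; T⁴ = (405)⁴ = 2.690×10¹⁰ K⁴.
P = 0.76 × 5.67×10⁻⁸ × 2.880 × 2.690×10¹⁰.

P ≈ 3340 W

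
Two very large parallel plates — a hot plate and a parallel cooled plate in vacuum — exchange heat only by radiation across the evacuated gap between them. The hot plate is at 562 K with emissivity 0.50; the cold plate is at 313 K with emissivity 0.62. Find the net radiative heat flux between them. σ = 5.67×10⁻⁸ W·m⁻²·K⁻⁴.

For two infinite grey parallel plates, q = σ(T₁⁴ − T₂⁴)/(1/ε₁ + 1/ε₂ − 1).
T₁⁴ − T₂⁴ = 9.976×10¹⁰ − 9.598×10⁹ = 9.016×10¹⁰ K⁴.
1/ε₁ + 1/ε₂ − 1 = 2.000 + 1.613 − 1 = 2.613.
q = 5.67×10⁻⁸ × 9.016×10¹⁰ / 2.613.

q ≈ 1960 W/m²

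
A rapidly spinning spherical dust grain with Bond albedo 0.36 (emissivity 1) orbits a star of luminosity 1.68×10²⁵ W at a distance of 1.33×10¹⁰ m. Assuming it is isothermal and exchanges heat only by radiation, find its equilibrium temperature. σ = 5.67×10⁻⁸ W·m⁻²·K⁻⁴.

T ≈ 382 K

First find the stellar flux at distance d: S = L/(4πd²) = 1.68×10²⁵/(4π·(1.33×10¹⁰)²) = 7558 W/m².
For an isothermal sphere, absorbed (1−a)S·πr² = emitted σ·4πr²·T⁴, so T⁴ = (1−a)S/(4σ).
T⁴ = 0.640·7558/(4·5.67×10⁻⁸) = 2.133×10¹⁰ K⁴.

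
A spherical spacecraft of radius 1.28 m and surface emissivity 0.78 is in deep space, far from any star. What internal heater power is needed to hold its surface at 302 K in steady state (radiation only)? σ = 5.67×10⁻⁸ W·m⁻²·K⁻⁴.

P ≈ 7570 W

P = εσ·4πr²·T⁴.
4πr² = 20.59 m²; T⁴ = 8.318×10⁹ K⁴.
P = 0.78·5.67×10⁻⁸·20.59·8.318×10⁹.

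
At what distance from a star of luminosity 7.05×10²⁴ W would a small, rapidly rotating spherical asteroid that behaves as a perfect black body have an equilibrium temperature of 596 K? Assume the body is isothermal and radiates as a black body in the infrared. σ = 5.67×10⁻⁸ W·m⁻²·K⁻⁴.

For an isothermal black-emitting sphere, (1−a)S·πr² = σ·4πr²·T⁴ ⇒ S = 4σT⁴/(1−a).
S = 4·5.67×10⁻⁸·(596)⁴/1.00 = 28620 W/m².
Flux falls as S = L/(4πd²), so d = √(L/(4πS)) = √(7.05×10²⁴/(4π·28620)).

d ≈ 4.43×10⁹ m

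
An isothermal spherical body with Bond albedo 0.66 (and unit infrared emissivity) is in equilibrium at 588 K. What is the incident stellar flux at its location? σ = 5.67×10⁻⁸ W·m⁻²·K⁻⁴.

(1−a)S·πr² = σ·4πr²·T⁴ ⇒ S = 4σT⁴/(1−a).
S = 4·5.67×10⁻⁸·1.195×10¹¹/0.340.

S ≈ 79700 W/m²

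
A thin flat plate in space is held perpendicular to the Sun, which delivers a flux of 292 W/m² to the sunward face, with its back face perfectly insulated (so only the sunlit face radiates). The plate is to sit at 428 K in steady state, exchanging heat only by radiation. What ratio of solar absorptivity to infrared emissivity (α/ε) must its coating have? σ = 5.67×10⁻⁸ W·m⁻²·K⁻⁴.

Balance: αS·A = εσ·1A·T⁴ ⇒ α/ε = σT⁴/S.
α/ε = 5.67×10⁻⁸·(428)⁴/292 = 5.67×10⁻⁸·3.356×10¹⁰/292.

α/ε ≈ 6.52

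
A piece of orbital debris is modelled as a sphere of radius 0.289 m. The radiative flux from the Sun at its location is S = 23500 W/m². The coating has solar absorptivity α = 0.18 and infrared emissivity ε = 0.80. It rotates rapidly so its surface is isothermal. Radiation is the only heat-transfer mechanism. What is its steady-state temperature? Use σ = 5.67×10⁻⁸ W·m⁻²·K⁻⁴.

T ≈ 391 K

At equilibrium, absorbed power = emitted power.
Absorbing cross-section = πr² = 0.2624 m²; emitting surface = 4πr² = 1.050 m² (ratio 4).
αS·A_cross = εσ·A_surf·T⁴  ⇒  T⁴ = αS/(ε·4σ).
T⁴ = 0.180·23500/(0.80·4·5.67×10⁻⁸) = 2.331×10¹⁰ K⁴.
T = (2.331×10¹⁰)^(1/4).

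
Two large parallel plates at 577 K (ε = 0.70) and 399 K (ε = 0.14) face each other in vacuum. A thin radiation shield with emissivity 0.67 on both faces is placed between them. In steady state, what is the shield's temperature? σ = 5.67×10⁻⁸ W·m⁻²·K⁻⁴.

In steady state the net flux on the hot side equals that on the cold side.
σ(T₁⁴−T_s⁴)/D₁ = σ(T_s⁴−T₂⁴)/D₂, with D₁ = 1/ε₁+1/ε_s−1 = 1.921, D₂ = 1/ε_s+1/ε₂−1 = 7.635.
Solve for T_s⁴: T_s⁴ = (D₂·T₁⁴ + D₁·T₂⁴)/(D₁+D₂) = 9.365×10¹⁰ K⁴.

T_s ≈ 553 K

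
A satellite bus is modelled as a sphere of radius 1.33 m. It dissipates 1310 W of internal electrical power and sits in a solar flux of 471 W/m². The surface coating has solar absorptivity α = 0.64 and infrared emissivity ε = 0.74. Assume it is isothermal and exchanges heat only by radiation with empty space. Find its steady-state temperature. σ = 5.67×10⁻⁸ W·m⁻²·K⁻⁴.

At steady state, absorbed solar power + internal power = radiated power.
Absorbed: α·S·A_cross = 0.64·471·5.557 = 1675 W (cross-section πr²).
Total input = 1675 + 1310 = 2985 W.
Radiated: εσ·A_surf·T⁴ with A_surf = 4πr² = 22.23 m².
T⁴ = 2985/(0.74·5.67×10⁻⁸·22.23) = 3.201×10⁹ K⁴.

T ≈ 238 K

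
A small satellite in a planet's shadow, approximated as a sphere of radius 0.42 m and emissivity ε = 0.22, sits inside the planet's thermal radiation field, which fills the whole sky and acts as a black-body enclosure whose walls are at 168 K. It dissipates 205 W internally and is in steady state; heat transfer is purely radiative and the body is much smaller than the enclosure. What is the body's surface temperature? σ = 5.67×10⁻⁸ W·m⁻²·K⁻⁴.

T ≈ 301 K

For a small grey body in a large enclosure, net radiated power = εσA(T⁴ − T_w⁴).
Steady state: P = εσA(T⁴ − T_w⁴) with A = 4πr² = 2.217 m².
T⁴ = P/(εσA) + T_w⁴ = 205/(0.22·5.67×10⁻⁸·2.217) + (168)⁴
    = 7.414×10⁹ + 7.966×10⁸ = 8.210×10⁹ K⁴.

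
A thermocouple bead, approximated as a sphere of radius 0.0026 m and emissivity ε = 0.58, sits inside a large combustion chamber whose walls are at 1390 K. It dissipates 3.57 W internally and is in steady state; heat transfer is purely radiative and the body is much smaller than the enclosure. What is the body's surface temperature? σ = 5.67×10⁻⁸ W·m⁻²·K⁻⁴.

For a small grey body in a large enclosure, net radiated power = εσA(T⁴ − T_w⁴).
Steady state: P = εσA(T⁴ − T_w⁴) with A = 4πr² = 8.495×10⁻⁵ m².
T⁴ = P/(εσA) + T_w⁴ = 3.57/(0.58·5.67×10⁻⁸·8.495×10⁻⁵) + (1390)⁴
    = 1.278×10¹² + 3.733×10¹² = 5.011×10¹² K⁴.

T ≈ 1500 K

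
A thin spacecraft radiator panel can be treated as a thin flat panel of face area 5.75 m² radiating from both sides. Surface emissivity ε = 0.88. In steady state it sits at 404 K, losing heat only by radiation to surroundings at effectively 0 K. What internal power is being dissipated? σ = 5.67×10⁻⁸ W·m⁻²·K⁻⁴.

Steady state: P = εσA T⁴.
A = 2·5.75 = 11.50 m²; T⁴ = (404)⁴ = 2.664×10¹⁰ K⁴.
P = 0.88 × 5.67×10⁻⁸ × 11.50 × 2.664×10¹⁰.

P ≈ 15300 W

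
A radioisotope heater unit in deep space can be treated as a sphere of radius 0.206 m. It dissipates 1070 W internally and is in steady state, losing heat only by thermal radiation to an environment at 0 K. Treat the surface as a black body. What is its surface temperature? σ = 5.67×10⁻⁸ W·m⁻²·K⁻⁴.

T ≈ 434 K

Steady state: internal power = radiated power, P = εσA T⁴.
Radiating area A = 4πr² = 0.5333 m².
T⁴ = P/(εσA) = 1070/(1.0·5.67×10⁻⁸·0.5333) = 3.539×10¹⁰ K⁴.
T = (3.539×10¹⁰)^(1/4).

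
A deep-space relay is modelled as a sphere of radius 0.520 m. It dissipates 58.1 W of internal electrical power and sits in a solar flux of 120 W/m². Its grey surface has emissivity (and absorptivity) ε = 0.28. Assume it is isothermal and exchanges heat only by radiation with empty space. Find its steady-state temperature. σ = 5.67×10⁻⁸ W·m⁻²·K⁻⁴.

At steady state, absorbed solar power + internal power = radiated power.
Absorbed: α·S·A_cross = 0.28·120·0.8495 = 28.54 W (cross-section πr²).
Total input = 28.54 + 58.1 = 86.64 W.
Radiated: εσ·A_surf·T⁴ with A_surf = 4πr² = 3.398 m².
T⁴ = 86.64/(0.28·5.67×10⁻⁸·3.398) = 1.606×10⁹ K⁴.

T ≈ 200 K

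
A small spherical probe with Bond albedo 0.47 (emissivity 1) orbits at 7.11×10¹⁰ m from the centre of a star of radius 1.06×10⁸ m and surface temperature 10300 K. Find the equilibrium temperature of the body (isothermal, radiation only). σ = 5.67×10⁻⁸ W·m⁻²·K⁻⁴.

T ≈ 240 K

The star's surface emits σT_*⁴; at distance d the flux is S = σT_*⁴(R_*/d)².
S = 5.67×10⁻⁸·(10300)⁴·(1.06×10⁸/7.11×10¹⁰)² = 1418 W/m².
For an isothermal sphere T⁴ = (1−a)S/(4σ) = 3.315×10⁹ K⁴.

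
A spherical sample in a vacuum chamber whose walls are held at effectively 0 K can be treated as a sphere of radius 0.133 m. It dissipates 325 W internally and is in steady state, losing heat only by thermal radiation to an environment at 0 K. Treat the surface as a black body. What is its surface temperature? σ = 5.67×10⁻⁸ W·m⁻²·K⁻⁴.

Steady state: internal power = radiated power, P = εσA T⁴.
Radiating area A = 4πr² = 0.2223 m².
T⁴ = P/(εσA) = 325/(1.0·5.67×10⁻⁸·0.2223) = 2.579×10¹⁰ K⁴.
T = (2.579×10¹⁰)^(1/4).

T ≈ 401 K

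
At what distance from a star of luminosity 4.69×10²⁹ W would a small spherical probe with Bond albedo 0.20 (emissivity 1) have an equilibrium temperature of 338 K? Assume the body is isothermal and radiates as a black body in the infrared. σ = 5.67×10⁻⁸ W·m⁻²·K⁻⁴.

d ≈ 3.18×10¹² m

For an isothermal black-emitting sphere, (1−a)S·πr² = σ·4πr²·T⁴ ⇒ S = 4σT⁴/(1−a).
S = 4·5.67×10⁻⁸·(338)⁴/0.800 = 3700 W/m².
Flux falls as S = L/(4πd²), so d = √(L/(4πS)) = √(4.69×10²⁹/(4π·3700)).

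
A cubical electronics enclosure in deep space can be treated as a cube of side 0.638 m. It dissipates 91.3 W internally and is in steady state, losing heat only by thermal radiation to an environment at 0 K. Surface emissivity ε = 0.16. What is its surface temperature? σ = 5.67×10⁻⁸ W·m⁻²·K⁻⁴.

Steady state: internal power = radiated power, P = εσA T⁴.
Radiating area A = 6L² = 2.442 m².
T⁴ = P/(εσA) = 91.3/(0.16·5.67×10⁻⁸·2.442) = 4.121×10⁹ K⁴.
T = (4.121×10⁹)^(1/4).

T ≈ 253 K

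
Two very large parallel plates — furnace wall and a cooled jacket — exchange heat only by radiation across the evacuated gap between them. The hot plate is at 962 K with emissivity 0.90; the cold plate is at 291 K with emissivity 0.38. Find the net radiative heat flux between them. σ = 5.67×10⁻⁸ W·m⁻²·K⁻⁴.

For two infinite grey parallel plates, q = σ(T₁⁴ − T₂⁴)/(1/ε₁ + 1/ε₂ − 1).
T₁⁴ − T₂⁴ = 8.564×10¹¹ − 7.171×10⁹ = 8.493×10¹¹ K⁴.
1/ε₁ + 1/ε₂ − 1 = 1.111 + 2.632 − 1 = 2.743.
q = 5.67×10⁻⁸ × 8.493×10¹¹ / 2.743.

q ≈ 17600 W/m²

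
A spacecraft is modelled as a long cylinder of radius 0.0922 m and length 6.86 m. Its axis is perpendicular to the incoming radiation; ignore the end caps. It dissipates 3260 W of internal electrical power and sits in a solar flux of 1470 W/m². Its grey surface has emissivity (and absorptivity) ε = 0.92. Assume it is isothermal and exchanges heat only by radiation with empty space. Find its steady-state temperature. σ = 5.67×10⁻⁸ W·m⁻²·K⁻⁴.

T ≈ 394 K

At steady state, absorbed solar power + internal power = radiated power.
Absorbed: α·S·A_cross = 0.92·1470·1.265 = 1711 W (cross-section 2rL).
Total input = 1711 + 3260 = 4971 W.
Radiated: εσ·A_surf·T⁴ with A_surf = 2πrL = 3.974 m².
T⁴ = 4971/(0.92·5.67×10⁻⁸·3.974) = 2.398×10¹⁰ K⁴.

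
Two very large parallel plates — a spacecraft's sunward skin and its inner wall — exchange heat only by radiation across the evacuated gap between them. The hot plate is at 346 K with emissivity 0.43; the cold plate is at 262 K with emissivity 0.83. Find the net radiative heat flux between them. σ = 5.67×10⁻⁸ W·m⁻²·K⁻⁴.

For two infinite grey parallel plates, q = σ(T₁⁴ − T₂⁴)/(1/ε₁ + 1/ε₂ − 1).
T₁⁴ − T₂⁴ = 1.433×10¹⁰ − 4.712×10⁹ = 9.620×10⁹ K⁴.
1/ε₁ + 1/ε₂ − 1 = 2.326 + 1.205 − 1 = 2.530.
q = 5.67×10⁻⁸ × 9.620×10⁹ / 2.530.

q ≈ 216 W/m²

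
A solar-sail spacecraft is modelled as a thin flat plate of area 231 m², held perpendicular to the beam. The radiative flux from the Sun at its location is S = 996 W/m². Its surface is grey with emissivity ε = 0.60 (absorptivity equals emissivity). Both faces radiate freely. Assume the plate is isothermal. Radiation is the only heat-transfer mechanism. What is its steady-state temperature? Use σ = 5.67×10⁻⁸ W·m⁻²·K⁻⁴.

T ≈ 306 K

At equilibrium, absorbed power = emitted power.
Absorbing cross-section = A = 231.0 m²; emitting surface = 2A = 462.0 m² (ratio 2).
εS·A_cross = εσ·A_surf·T⁴  ⇒  T⁴ = S/(2σ)   (ε cancels).
T⁴ = 996/(2·5.67×10⁻⁸) = 8.783×10⁹ K⁴.
T = (8.783×10⁹)^(1/4).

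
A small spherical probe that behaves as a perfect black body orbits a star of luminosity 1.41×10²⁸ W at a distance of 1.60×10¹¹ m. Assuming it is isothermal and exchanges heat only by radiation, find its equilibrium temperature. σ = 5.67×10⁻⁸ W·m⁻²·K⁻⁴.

T ≈ 663 K

First find the stellar flux at distance d: S = L/(4πd²) = 1.41×10²⁸/(4π·(1.60×10¹¹)²) = 43830 W/m².
For an isothermal sphere, absorbed (1−a)S·πr² = emitted σ·4πr²·T⁴, so T⁴ = (1−a)S/(4σ).
T⁴ = 1.00·43830/(4·5.67×10⁻⁸) = 1.933×10¹¹ K⁴.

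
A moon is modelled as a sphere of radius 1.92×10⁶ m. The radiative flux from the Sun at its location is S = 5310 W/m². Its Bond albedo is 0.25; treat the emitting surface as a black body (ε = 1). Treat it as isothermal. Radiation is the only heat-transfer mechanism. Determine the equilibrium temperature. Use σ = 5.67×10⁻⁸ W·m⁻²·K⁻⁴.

T ≈ 364 K

At equilibrium, absorbed power = emitted power.
Absorbing cross-section = πr² = 1.158×10¹³ m²; emitting surface = 4πr² = 4.632×10¹³ m² (ratio 4).
(1−a)S·A_cross = εσ·A_surf·T⁴  ⇒  T⁴ = (1−a)S/(4σ).
T⁴ = 0.750·5310/(4·5.67×10⁻⁸) = 1.756×10¹⁰ K⁴.
T = (1.756×10¹⁰)^(1/4).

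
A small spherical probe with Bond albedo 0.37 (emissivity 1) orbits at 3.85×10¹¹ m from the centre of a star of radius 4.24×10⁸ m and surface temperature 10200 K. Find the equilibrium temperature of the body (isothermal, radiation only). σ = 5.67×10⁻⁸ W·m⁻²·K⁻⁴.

T ≈ 213 K

The star's surface emits σT_*⁴; at distance d the flux is S = σT_*⁴(R_*/d)².
S = 5.67×10⁻⁸·(10200)⁴·(4.24×10⁸/3.85×10¹¹)² = 744.4 W/m².
For an isothermal sphere T⁴ = (1−a)S/(4σ) = 2.068×10⁹ K⁴.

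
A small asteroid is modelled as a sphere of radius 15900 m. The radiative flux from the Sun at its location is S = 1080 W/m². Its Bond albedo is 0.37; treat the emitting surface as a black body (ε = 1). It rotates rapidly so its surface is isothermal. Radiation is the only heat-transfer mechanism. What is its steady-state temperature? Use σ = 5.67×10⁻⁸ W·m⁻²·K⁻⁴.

At equilibrium, absorbed power = emitted power.
Absorbing cross-section = πr² = 7.942×10⁸ m²; emitting surface = 4πr² = 3.177×10⁹ m² (ratio 4).
(1−a)S·A_cross = εσ·A_surf·T⁴  ⇒  T⁴ = (1−a)S/(4σ).
T⁴ = 0.630·1080/(4·5.67×10⁻⁸) = 3.000×10⁹ K⁴.
T = (3.000×10⁹)^(1/4).

T ≈ 234 K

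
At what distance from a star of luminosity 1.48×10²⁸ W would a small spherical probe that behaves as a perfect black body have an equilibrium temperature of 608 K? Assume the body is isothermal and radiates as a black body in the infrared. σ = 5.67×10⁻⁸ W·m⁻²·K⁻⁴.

For an isothermal black-emitting sphere, (1−a)S·πr² = σ·4πr²·T⁴ ⇒ S = 4σT⁴/(1−a).
S = 4·5.67×10⁻⁸·(608)⁴/1.00 = 30990 W/m².
Flux falls as S = L/(4πd²), so d = √(L/(4πS)) = √(1.48×10²⁸/(4π·30990)).

d ≈ 1.95×10¹¹ m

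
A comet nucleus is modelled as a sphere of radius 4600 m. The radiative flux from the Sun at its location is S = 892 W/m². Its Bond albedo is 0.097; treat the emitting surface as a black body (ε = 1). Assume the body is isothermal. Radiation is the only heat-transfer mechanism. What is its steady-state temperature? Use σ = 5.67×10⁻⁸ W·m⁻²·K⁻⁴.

T ≈ 244 K

At equilibrium, absorbed power = emitted power.
Absorbing cross-section = πr² = 6.648×10⁷ m²; emitting surface = 4πr² = 2.659×10⁸ m² (ratio 4).
(1−a)S·A_cross = εσ·A_surf·T⁴  ⇒  T⁴ = (1−a)S/(4σ).
T⁴ = 0.903·892/(4·5.67×10⁻⁸) = 3.551×10⁹ K⁴.
T = (3.551×10⁹)^(1/4).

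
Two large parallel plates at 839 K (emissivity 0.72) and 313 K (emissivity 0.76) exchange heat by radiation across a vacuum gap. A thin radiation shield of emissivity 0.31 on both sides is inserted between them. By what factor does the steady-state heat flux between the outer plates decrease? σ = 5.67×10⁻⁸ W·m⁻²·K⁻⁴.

Without shield: q₀ = σΔ(T⁴)/(1/ε₁+1/ε₂−1) with denominator 1.705.
With shield the two gaps are in series; the resistances add: (1/ε₁+1/ε_s−1)+(1/ε_s+1/ε₂−1) = 3.615+3.542 = 7.156.
Heat-flux ratio q₀/q = 7.156/1.705.

factor ≈ 4.20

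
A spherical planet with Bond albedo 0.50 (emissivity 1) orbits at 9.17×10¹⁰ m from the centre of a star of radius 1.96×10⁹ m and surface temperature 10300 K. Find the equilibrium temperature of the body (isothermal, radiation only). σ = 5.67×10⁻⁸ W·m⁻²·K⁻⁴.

T ≈ 895 K

The star's surface emits σT_*⁴; at distance d the flux is S = σT_*⁴(R_*/d)².
S = 5.67×10⁻⁸·(10300)⁴·(1.96×10⁹/9.17×10¹⁰)² = 2.915×10⁵ W/m².
For an isothermal sphere T⁴ = (1−a)S/(4σ) = 6.427×10¹¹ K⁴.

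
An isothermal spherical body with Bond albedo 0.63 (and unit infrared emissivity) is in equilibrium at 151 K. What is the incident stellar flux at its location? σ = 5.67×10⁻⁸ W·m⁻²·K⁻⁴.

(1−a)S·πr² = σ·4πr²·T⁴ ⇒ S = 4σT⁴/(1−a).
S = 4·5.67×10⁻⁸·5.199×10⁸/0.370.

S ≈ 319 W/m²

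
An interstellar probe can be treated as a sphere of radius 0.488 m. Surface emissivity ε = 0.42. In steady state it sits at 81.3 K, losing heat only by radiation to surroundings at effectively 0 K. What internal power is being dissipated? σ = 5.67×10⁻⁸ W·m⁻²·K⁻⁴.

Steady state: P = εσA T⁴.
A = 4πr² = 2.993 m²; T⁴ = (81.3)⁴ = 4.369×10⁷ K⁴.
P = 0.42 × 5.67×10⁻⁸ × 2.993 × 4.369×10⁷.

P ≈ 3.11 W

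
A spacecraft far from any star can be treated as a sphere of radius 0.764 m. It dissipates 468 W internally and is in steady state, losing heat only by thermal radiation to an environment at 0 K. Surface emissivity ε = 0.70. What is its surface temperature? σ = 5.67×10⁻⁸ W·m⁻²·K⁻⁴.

T ≈ 200 K

Steady state: internal power = radiated power, P = εσA T⁴.
Radiating area A = 4πr² = 7.335 m².
T⁴ = P/(εσA) = 468/(0.70·5.67×10⁻⁸·7.335) = 1.608×10⁹ K⁴.
T = (1.608×10⁹)^(1/4).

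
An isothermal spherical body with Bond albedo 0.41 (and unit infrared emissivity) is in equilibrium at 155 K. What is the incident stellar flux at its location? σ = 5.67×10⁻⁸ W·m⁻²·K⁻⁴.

(1−a)S·πr² = σ·4πr²·T⁴ ⇒ S = 4σT⁴/(1−a).
S = 4·5.67×10⁻⁸·5.772×10⁸/0.590.

S ≈ 222 W/m²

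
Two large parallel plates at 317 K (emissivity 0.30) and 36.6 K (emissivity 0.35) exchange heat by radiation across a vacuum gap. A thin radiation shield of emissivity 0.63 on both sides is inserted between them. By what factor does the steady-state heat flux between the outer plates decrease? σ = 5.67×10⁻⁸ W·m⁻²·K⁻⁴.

factor ≈ 1.42

Without shield: q₀ = σΔ(T⁴)/(1/ε₁+1/ε₂−1) with denominator 5.190.
With shield the two gaps are in series; the resistances add: (1/ε₁+1/ε_s−1)+(1/ε_s+1/ε₂−1) = 3.921+3.444 = 7.365.
Heat-flux ratio q₀/q = 7.365/5.190.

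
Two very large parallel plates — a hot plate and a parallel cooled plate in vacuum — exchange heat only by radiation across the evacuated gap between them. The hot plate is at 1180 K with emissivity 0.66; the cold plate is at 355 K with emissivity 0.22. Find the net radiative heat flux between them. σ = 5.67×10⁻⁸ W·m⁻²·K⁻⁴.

For two infinite grey parallel plates, q = σ(T₁⁴ − T₂⁴)/(1/ε₁ + 1/ε₂ − 1).
T₁⁴ − T₂⁴ = 1.939×10¹² − 1.588×10¹⁰ = 1.923×10¹² K⁴.
1/ε₁ + 1/ε₂ − 1 = 1.515 + 4.545 − 1 = 5.061.
q = 5.67×10⁻⁸ × 1.923×10¹² / 5.061.

q ≈ 21500 W/m²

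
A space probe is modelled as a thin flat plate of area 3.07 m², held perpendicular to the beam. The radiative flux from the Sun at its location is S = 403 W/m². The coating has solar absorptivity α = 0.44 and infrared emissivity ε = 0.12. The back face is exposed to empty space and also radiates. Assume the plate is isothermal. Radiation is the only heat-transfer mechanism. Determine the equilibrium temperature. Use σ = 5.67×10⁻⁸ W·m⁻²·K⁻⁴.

T ≈ 338 K

At equilibrium, absorbed power = emitted power.
Absorbing cross-section = A = 3.070 m²; emitting surface = 2A = 6.140 m² (ratio 2).
αS·A_cross = εσ·A_surf·T⁴  ⇒  T⁴ = αS/(ε·2σ).
T⁴ = 0.440·403/(0.12·2·5.67×10⁻⁸) = 1.303×10¹⁰ K⁴.
T = (1.303×10¹⁰)^(1/4).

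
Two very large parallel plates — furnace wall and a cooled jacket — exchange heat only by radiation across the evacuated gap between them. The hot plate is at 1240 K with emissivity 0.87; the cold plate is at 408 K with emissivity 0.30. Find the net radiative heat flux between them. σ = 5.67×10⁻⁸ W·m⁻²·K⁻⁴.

For two infinite grey parallel plates, q = σ(T₁⁴ − T₂⁴)/(1/ε₁ + 1/ε₂ − 1).
T₁⁴ − T₂⁴ = 2.364×10¹² − 2.771×10¹⁰ = 2.337×10¹² K⁴.
1/ε₁ + 1/ε₂ − 1 = 1.149 + 3.333 − 1 = 3.483.
q = 5.67×10⁻⁸ × 2.337×10¹² / 3.483.

q ≈ 38000 W/m²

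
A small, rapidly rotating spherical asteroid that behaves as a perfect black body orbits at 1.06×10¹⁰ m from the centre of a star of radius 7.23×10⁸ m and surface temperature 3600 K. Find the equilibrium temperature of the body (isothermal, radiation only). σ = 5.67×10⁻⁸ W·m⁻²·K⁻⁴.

The star's surface emits σT_*⁴; at distance d the flux is S = σT_*⁴(R_*/d)².
S = 5.67×10⁻⁸·(3600)⁴·(7.23×10⁸/1.06×10¹⁰)² = 44310 W/m².
For an isothermal sphere T⁴ = (1−a)S/(4σ) = 1.954×10¹¹ K⁴.

T ≈ 665 K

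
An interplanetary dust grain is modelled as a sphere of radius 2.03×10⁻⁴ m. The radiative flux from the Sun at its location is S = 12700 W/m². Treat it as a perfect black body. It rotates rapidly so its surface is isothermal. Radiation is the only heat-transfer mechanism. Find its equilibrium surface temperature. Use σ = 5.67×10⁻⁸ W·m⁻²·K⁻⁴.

T ≈ 486 K

At equilibrium, absorbed power = emitted power.
Absorbing cross-section = πr² = 1.295×10⁻⁷ m²; emitting surface = 4πr² = 5.178×10⁻⁷ m² (ratio 4).
S·A_cross = εσ·A_surf·T⁴  ⇒  T⁴ = S/(4σ).
T⁴ = 1.00·12700/(4·5.67×10⁻⁸) = 5.600×10¹⁰ K⁴.
T = (5.600×10¹⁰)^(1/4).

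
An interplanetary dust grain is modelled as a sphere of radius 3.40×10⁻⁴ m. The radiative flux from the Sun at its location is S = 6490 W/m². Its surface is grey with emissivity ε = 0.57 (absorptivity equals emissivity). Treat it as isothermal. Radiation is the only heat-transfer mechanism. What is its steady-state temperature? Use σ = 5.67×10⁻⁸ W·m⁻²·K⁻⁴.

T ≈ 411 K

At equilibrium, absorbed power = emitted power.
Absorbing cross-section = πr² = 3.632×10⁻⁷ m²; emitting surface = 4πr² = 1.453×10⁻⁶ m² (ratio 4).
εS·A_cross = εσ·A_surf·T⁴  ⇒  T⁴ = S/(4σ)   (ε cancels).
T⁴ = 6490/(4·5.67×10⁻⁸) = 2.862×10¹⁰ K⁴.
T = (2.862×10¹⁰)^(1/4).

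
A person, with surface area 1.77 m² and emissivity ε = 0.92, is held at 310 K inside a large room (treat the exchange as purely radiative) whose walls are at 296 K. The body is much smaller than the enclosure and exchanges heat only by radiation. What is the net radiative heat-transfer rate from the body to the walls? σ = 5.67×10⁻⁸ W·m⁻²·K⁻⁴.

P_net ≈ 144 W

For a small grey body in a large enclosure: P_net = εσA(T_body⁴ − T_wall⁴).
A = 1.77 m²; T_body⁴ − T_wall⁴ = 9.235×10⁹ − 7.677×10⁹ = 1.559×10⁹ K⁴.
|P_net| = 0.92·5.67×10⁻⁸·1.770·1.559×10⁹.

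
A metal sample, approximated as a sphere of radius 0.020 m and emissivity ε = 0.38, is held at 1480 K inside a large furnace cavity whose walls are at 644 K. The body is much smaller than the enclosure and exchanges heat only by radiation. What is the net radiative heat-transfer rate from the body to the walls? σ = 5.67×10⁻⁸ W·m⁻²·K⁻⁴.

For a small grey body in a large enclosure: P_net = εσA(T_body⁴ − T_wall⁴).
A = 4πr² = 0.005027 m²; T_body⁴ − T_wall⁴ = 4.798×10¹² − 1.720×10¹¹ = 4.626×10¹² K⁴.
|P_net| = 0.38·5.67×10⁻⁸·0.005027·4.626×10¹².

P_net ≈ 501 W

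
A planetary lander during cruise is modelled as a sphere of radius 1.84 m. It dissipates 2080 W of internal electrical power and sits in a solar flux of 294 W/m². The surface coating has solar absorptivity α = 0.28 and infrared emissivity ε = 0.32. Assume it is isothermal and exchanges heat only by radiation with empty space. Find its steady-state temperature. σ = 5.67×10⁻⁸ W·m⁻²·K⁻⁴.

T ≈ 249 K

At steady state, absorbed solar power + internal power = radiated power.
Absorbed: α·S·A_cross = 0.28·294·10.64 = 875.6 W (cross-section πr²).
Total input = 875.6 + 2080 = 2956 W.
Radiated: εσ·A_surf·T⁴ with A_surf = 4πr² = 42.54 m².
T⁴ = 2956/(0.32·5.67×10⁻⁸·42.54) = 3.829×10⁹ K⁴.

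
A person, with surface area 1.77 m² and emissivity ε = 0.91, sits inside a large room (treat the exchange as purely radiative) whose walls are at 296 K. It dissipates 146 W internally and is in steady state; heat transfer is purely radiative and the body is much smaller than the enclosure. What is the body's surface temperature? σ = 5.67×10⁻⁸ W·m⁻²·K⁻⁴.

T ≈ 310 K

For a small grey body in a large enclosure, net radiated power = εσA(T⁴ − T_w⁴).
Steady state: P = εσA(T⁴ − T_w⁴) with A = 1.77 m².
T⁴ = P/(εσA) + T_w⁴ = 146/(0.91·5.67×10⁻⁸·1.770) + (296)⁴
    = 1.599×10⁹ + 7.677×10⁹ = 9.275×10⁹ K⁴.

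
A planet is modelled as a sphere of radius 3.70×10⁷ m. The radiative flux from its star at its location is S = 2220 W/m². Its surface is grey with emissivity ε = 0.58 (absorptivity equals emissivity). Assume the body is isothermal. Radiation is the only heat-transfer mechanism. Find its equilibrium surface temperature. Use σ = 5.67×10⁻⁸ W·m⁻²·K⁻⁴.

T ≈ 315 K

At equilibrium, absorbed power = emitted power.
Absorbing cross-section = πr² = 4.301×10¹⁵ m²; emitting surface = 4πr² = 1.720×10¹⁶ m² (ratio 4).
εS·A_cross = εσ·A_surf·T⁴  ⇒  T⁴ = S/(4σ)   (ε cancels).
T⁴ = 2220/(4·5.67×10⁻⁸) = 9.788×10⁹ K⁴.
T = (9.788×10⁹)^(1/4).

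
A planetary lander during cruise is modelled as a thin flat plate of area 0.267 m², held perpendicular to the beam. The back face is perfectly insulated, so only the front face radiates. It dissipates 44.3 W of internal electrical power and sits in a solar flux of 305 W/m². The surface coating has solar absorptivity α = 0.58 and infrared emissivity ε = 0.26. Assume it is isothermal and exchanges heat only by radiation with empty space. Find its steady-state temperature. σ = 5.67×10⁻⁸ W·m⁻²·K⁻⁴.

At steady state, absorbed solar power + internal power = radiated power.
Absorbed: α·S·A_cross = 0.58·305·0.2670 = 47.23 W (cross-section A).
Total input = 47.23 + 44.3 = 91.53 W.
Radiated: εσ·A_surf·T⁴ with A_surf = A = 0.2670 m².
T⁴ = 91.53/(0.26·5.67×10⁻⁸·0.2670) = 2.325×10¹⁰ K⁴.

T ≈ 391 K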